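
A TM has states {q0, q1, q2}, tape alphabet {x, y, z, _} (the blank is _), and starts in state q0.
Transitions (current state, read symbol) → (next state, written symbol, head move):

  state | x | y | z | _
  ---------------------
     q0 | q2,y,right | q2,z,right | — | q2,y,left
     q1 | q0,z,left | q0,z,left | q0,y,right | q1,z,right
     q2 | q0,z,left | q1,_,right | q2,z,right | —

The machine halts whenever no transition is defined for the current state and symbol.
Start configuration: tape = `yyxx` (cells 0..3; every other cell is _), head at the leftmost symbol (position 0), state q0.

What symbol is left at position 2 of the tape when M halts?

y

state=q0 head=0 tape=[y]yxx_   (q0,y)→(q2,z,right)
state=q2 head=1 tape=z[y]xx_   (q2,y)→(q1,_,right)
state=q1 head=2 tape=z_[x]x_   (q1,x)→(q0,z,left)
state=q0 head=1 tape=z[_]zx_   (q0,_)→(q2,y,left)
state=q2 head=0 tape=[z]yzx_   (q2,z)→(q2,z,right)
state=q2 head=1 tape=z[y]zx_   (q2,y)→(q1,_,right)
state=q1 head=2 tape=z_[z]x_   (q1,z)→(q0,y,right)
state=q0 head=3 tape=z_y[x]_   (q0,x)→(q2,y,right)
state=q2 head=4 tape=z_yy[_]
Cell 2 holds y when M halts.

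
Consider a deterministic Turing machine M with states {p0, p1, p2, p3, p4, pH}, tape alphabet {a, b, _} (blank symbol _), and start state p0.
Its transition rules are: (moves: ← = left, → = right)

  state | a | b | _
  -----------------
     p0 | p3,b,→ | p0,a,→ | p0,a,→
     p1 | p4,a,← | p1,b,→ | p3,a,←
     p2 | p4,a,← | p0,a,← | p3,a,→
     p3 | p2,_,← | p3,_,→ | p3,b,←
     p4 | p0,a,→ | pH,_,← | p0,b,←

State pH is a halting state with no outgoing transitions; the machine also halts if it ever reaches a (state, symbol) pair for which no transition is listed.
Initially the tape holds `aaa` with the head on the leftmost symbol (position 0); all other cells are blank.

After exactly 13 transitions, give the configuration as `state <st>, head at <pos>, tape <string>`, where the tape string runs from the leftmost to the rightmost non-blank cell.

p0 | _[a]aa   read a → write b, move →, go to p3
p3 | _b[a]a   read a → write _, move ←, go to p2
p2 | _[b]_a   read b → write a, move ←, go to p0
p0 | [_]a_a   read _ → write a, move →, go to p0
p0 | a[a]_a   read a → write b, move →, go to p3
p3 | ab[_]a   read _ → write b, move ←, go to p3
p3 | a[b]ba   read b → write _, move →, go to p3
p3 | a_[b]a   read b → write _, move →, go to p3
p3 | a__[a]   read a → write _, move ←, go to p2
p2 | a_[_]_   read _ → write a, move →, go to p3
p3 | a_a[_]   read _ → write b, move ←, go to p3
p3 | a_[a]b   read a → write _, move ←, go to p2
p2 | a[_]_b   read _ → write a, move →, go to p3
p3 | aa[_]b
After 13 steps: state p3, head at 1, tape aa_b.

state p3, head at 1, tape aa_b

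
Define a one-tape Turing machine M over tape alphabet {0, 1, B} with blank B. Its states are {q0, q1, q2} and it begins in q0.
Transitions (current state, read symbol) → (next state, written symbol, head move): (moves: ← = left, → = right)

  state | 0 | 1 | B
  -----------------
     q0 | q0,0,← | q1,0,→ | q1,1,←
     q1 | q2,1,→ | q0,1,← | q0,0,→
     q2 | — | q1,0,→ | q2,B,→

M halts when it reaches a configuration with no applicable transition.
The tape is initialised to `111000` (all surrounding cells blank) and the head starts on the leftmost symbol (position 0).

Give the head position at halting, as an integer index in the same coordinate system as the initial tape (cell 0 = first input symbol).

state=q0 head=0 tape=BB[1]11000   (q0,1)→(q1,0,→)
state=q1 head=1 tape=BB0[1]1000   (q1,1)→(q0,1,←)
state=q0 head=0 tape=BB[0]11000   (q0,0)→(q0,0,←)
state=q0 head=-1 tape=B[B]011000   (q0,B)→(q1,1,←)
state=q1 head=-2 tape=[B]1011000   (q1,B)→(q0,0,→)
state=q0 head=-1 tape=0[1]011000   (q0,1)→(q1,0,→)
state=q1 head=0 tape=00[0]11000   (q1,0)→(q2,1,→)
state=q2 head=1 tape=001[1]1000   (q2,1)→(q1,0,→)
state=q1 head=2 tape=0010[1]000   (q1,1)→(q0,1,←)
state=q0 head=1 tape=001[0]1000   (q0,0)→(q0,0,←)
state=q0 head=0 tape=00[1]01000   (q0,1)→(q1,0,→)
state=q1 head=1 tape=000[0]1000   (q1,0)→(q2,1,→)
state=q2 head=2 tape=0001[1]000   (q2,1)→(q1,0,→)
state=q1 head=3 tape=00010[0]00   (q1,0)→(q2,1,→)
state=q2 head=4 tape=000101[0]0
At halt the head is at cell 4.

4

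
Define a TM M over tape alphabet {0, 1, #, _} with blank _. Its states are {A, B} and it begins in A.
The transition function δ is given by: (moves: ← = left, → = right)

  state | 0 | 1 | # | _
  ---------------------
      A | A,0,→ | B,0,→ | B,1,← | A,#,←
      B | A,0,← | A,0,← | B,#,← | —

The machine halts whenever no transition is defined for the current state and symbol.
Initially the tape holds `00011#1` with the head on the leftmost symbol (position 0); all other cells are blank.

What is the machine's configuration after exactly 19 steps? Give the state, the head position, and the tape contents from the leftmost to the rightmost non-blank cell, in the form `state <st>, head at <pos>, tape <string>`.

state A, head at 5, tape 00000001

A | [0]0011#1_   read 0 → write 0, move →, go to A
A | 0[0]011#1_   read 0 → write 0, move →, go to A
A | 00[0]11#1_   read 0 → write 0, move →, go to A
A | 000[1]1#1_   read 1 → write 0, move →, go to B
B | 0000[1]#1_   read 1 → write 0, move ←, go to A
A | 000[0]0#1_   read 0 → write 0, move →, go to A
A | 0000[0]#1_   read 0 → write 0, move →, go to A
A | 00000[#]1_   read # → write 1, move ←, go to B
B | 0000[0]11_   read 0 → write 0, move ←, go to A
A | 000[0]011_   read 0 → write 0, move →, go to A
A | 0000[0]11_   read 0 → write 0, move →, go to A
A | 00000[1]1_   read 1 → write 0, move →, go to B
B | 000000[1]_   read 1 → write 0, move ←, go to A
A | 00000[0]0_   read 0 → write 0, move →, go to A
A | 000000[0]_   read 0 → write 0, move →, go to A
A | 0000000[_]   read _ → write #, move ←, go to A
A | 000000[0]#   read 0 → write 0, move →, go to A
A | 0000000[#]   read # → write 1, move ←, go to B
B | 000000[0]1   read 0 → write 0, move ←, go to A
A | 00000[0]01
After 19 steps: state A, head at 5, tape 00000001.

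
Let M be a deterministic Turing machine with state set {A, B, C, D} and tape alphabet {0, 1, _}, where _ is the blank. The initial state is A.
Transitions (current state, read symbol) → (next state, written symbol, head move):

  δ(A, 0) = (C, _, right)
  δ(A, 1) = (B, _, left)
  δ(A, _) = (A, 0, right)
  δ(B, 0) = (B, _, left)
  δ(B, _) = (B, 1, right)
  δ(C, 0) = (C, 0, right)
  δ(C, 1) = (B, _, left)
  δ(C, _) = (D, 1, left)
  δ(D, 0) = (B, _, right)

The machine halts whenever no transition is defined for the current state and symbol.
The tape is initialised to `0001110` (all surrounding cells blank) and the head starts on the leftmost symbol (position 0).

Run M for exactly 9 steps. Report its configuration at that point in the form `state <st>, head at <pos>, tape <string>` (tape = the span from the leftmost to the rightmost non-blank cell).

state=A head=0 tape=[0]001110   (A,0)→(C,_,right)
state=C head=1 tape=_[0]01110   (C,0)→(C,0,right)
state=C head=2 tape=_0[0]1110   (C,0)→(C,0,right)
state=C head=3 tape=_00[1]110   (C,1)→(B,_,left)
state=B head=2 tape=_0[0]_110   (B,0)→(B,_,left)
state=B head=1 tape=_[0]__110   (B,0)→(B,_,left)
state=B head=0 tape=[_]___110   (B,_)→(B,1,right)
state=B head=1 tape=1[_]__110   (B,_)→(B,1,right)
state=B head=2 tape=11[_]_110   (B,_)→(B,1,right)
state=B head=3 tape=111[_]110
After 9 steps: state B, head at 3, tape 111_110.

state B, head at 3, tape 111_110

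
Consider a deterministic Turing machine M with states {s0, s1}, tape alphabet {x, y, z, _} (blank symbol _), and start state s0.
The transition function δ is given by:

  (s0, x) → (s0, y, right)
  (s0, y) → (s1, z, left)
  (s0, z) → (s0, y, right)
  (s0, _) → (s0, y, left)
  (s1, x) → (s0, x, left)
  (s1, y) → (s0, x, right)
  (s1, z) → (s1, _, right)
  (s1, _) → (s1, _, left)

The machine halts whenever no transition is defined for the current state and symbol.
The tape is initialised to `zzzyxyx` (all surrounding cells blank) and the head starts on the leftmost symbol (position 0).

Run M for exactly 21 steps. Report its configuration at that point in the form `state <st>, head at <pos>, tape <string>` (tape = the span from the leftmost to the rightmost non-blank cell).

state s0, head at 5, tape yyxyxxxzy

state=s0 head=0 tape=[z]zzyxyx__   (s0,z)→(s0,y,right)
state=s0 head=1 tape=y[z]zyxyx__   (s0,z)→(s0,y,right)
state=s0 head=2 tape=yy[z]yxyx__   (s0,z)→(s0,y,right)
state=s0 head=3 tape=yyy[y]xyx__   (s0,y)→(s1,z,left)
state=s1 head=2 tape=yy[y]zxyx__   (s1,y)→(s0,x,right)
state=s0 head=3 tape=yyx[z]xyx__   (s0,z)→(s0,y,right)
state=s0 head=4 tape=yyxy[x]yx__   (s0,x)→(s0,y,right)
state=s0 head=5 tape=yyxyy[y]x__   (s0,y)→(s1,z,left)
state=s1 head=4 tape=yyxy[y]zx__   (s1,y)→(s0,x,right)
state=s0 head=5 tape=yyxyx[z]x__   (s0,z)→(s0,y,right)
state=s0 head=6 tape=yyxyxy[x]__   (s0,x)→(s0,y,right)
state=s0 head=7 tape=yyxyxyy[_]_   (s0,_)→(s0,y,left)
state=s0 head=6 tape=yyxyxy[y]y_   (s0,y)→(s1,z,left)
state=s1 head=5 tape=yyxyx[y]zy_   (s1,y)→(s0,x,right)
state=s0 head=6 tape=yyxyxx[z]y_   (s0,z)→(s0,y,right)
state=s0 head=7 tape=yyxyxxy[y]_   (s0,y)→(s1,z,left)
state=s1 head=6 tape=yyxyxx[y]z_   (s1,y)→(s0,x,right)
state=s0 head=7 tape=yyxyxxx[z]_   (s0,z)→(s0,y,right)
state=s0 head=8 tape=yyxyxxxy[_]   (s0,_)→(s0,y,left)
state=s0 head=7 tape=yyxyxxx[y]y   (s0,y)→(s1,z,left)
state=s1 head=6 tape=yyxyxx[x]zy   (s1,x)→(s0,x,left)
state=s0 head=5 tape=yyxyx[x]xzy
After 21 steps: state s0, head at 5, tape yyxyxxxzy.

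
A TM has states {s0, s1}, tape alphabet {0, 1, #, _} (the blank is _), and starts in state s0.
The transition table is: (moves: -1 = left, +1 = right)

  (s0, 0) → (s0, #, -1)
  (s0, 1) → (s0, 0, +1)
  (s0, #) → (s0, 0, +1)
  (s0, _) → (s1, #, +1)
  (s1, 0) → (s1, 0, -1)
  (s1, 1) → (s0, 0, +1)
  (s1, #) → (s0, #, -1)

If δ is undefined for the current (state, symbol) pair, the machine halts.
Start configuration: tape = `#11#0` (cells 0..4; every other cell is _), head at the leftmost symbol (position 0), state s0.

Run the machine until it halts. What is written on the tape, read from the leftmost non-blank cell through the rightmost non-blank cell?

s0 | _[#]11#0__   read # → write 0, move +1, go to s0
s0 | _0[1]1#0__   read 1 → write 0, move +1, go to s0
s0 | _00[1]#0__   read 1 → write 0, move +1, go to s0
s0 | _000[#]0__   read # → write 0, move +1, go to s0
s0 | _0000[0]__   read 0 → write #, move -1, go to s0
s0 | _000[0]#__   read 0 → write #, move -1, go to s0
s0 | _00[0]##__   read 0 → write #, move -1, go to s0
s0 | _0[0]###__   read 0 → write #, move -1, go to s0
s0 | _[0]####__   read 0 → write #, move -1, go to s0
s0 | [_]#####__   read _ → write #, move +1, go to s1
s1 | #[#]####__   read # → write #, move -1, go to s0
s0 | [#]#####__   read # → write 0, move +1, go to s0
s0 | 0[#]####__   read # → write 0, move +1, go to s0
s0 | 00[#]###__   read # → write 0, move +1, go to s0
s0 | 000[#]##__   read # → write 0, move +1, go to s0
s0 | 0000[#]#__   read # → write 0, move +1, go to s0
s0 | 00000[#]__   read # → write 0, move +1, go to s0
s0 | 000000[_]_   read _ → write #, move +1, go to s1
s1 | 000000#[_]
The non-blank tape span at halt is 000000#.

000000#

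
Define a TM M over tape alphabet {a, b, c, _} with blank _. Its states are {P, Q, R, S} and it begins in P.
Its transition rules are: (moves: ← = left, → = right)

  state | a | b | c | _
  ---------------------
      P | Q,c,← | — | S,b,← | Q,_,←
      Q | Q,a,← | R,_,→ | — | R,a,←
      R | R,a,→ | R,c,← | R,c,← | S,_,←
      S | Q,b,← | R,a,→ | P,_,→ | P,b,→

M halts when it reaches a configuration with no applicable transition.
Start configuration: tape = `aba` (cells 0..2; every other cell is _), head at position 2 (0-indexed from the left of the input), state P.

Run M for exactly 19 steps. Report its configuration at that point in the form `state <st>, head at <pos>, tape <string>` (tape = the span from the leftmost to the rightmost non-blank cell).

state=P head=2 tape=___ab[a]   (P,a)→(Q,c,←)
state=Q head=1 tape=___a[b]c   (Q,b)→(R,_,→)
state=R head=2 tape=___a_[c]   (R,c)→(R,c,←)
state=R head=1 tape=___a[_]c   (R,_)→(S,_,←)
state=S head=0 tape=___[a]_c   (S,a)→(Q,b,←)
state=Q head=-1 tape=__[_]b_c   (Q,_)→(R,a,←)
state=R head=-2 tape=_[_]ab_c   (R,_)→(S,_,←)
state=S head=-3 tape=[_]_ab_c   (S,_)→(P,b,→)
state=P head=-2 tape=b[_]ab_c   (P,_)→(Q,_,←)
state=Q head=-3 tape=[b]_ab_c   (Q,b)→(R,_,→)
state=R head=-2 tape=_[_]ab_c   (R,_)→(S,_,←)
state=S head=-3 tape=[_]_ab_c   (S,_)→(P,b,→)
state=P head=-2 tape=b[_]ab_c   (P,_)→(Q,_,←)
state=Q head=-3 tape=[b]_ab_c   (Q,b)→(R,_,→)
state=R head=-2 tape=_[_]ab_c   (R,_)→(S,_,←)
state=S head=-3 tape=[_]_ab_c   (S,_)→(P,b,→)
state=P head=-2 tape=b[_]ab_c   (P,_)→(Q,_,←)
state=Q head=-3 tape=[b]_ab_c   (Q,b)→(R,_,→)
state=R head=-2 tape=_[_]ab_c   (R,_)→(S,_,←)
state=S head=-3 tape=[_]_ab_c
After 19 steps: state S, head at -3, tape ab_c.

state S, head at -3, tape ab_c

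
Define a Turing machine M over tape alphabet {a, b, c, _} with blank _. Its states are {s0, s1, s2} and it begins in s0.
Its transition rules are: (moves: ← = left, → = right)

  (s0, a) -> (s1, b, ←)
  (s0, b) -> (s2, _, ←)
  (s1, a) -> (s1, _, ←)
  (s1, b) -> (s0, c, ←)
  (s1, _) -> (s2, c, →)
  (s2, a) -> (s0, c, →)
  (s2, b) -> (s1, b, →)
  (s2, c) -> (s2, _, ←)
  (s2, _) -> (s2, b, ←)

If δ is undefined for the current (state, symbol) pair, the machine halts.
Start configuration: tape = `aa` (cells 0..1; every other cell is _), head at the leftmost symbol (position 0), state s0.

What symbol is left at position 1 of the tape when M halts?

s0 | _[a]a   read a → write b, move ←, go to s1
s1 | [_]ba   read _ → write c, move →, go to s2
s2 | c[b]a   read b → write b, move →, go to s1
s1 | cb[a]   read a → write _, move ←, go to s1
s1 | c[b]_   read b → write c, move ←, go to s0
s0 | [c]c_
Cell 1 holds _ when M halts.

_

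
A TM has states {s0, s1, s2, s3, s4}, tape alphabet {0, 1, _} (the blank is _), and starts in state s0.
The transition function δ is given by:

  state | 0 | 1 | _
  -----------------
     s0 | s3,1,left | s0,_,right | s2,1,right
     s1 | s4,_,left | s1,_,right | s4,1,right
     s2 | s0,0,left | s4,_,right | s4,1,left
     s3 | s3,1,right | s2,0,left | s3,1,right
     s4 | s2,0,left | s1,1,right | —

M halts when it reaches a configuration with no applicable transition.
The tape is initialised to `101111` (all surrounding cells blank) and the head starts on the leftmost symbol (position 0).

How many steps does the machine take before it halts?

s0 | _[1]01111   read 1 → write _, move right, go to s0
s0 | __[0]1111   read 0 → write 1, move left, go to s3
s3 | _[_]11111   read _ → write 1, move right, go to s3
s3 | _1[1]1111   read 1 → write 0, move left, go to s2
s2 | _[1]01111   read 1 → write _, move right, go to s4
s4 | __[0]1111   read 0 → write 0, move left, go to s2
s2 | _[_]01111   read _ → write 1, move left, go to s4
s4 | [_]101111
M halts after 7 transitions.

7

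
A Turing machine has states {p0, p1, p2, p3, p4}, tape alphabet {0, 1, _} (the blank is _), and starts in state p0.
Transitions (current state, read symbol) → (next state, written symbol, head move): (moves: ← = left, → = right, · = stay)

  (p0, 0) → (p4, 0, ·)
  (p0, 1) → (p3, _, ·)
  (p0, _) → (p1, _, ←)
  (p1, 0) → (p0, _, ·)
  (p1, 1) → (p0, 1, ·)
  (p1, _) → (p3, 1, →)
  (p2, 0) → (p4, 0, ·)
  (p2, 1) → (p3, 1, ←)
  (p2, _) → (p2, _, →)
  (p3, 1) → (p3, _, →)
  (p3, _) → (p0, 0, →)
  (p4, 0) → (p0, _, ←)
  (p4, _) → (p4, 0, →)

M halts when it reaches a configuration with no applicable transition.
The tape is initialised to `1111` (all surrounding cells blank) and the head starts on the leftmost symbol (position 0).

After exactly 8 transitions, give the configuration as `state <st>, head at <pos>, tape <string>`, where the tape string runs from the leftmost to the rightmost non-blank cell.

state p0, head at 4, tape 0000

p0 | [1]111_   read 1 → write _, move ·, go to p3
p3 | [_]111_   read _ → write 0, move →, go to p0
p0 | 0[1]11_   read 1 → write _, move ·, go to p3
p3 | 0[_]11_   read _ → write 0, move →, go to p0
p0 | 00[1]1_   read 1 → write _, move ·, go to p3
p3 | 00[_]1_   read _ → write 0, move →, go to p0
p0 | 000[1]_   read 1 → write _, move ·, go to p3
p3 | 000[_]_   read _ → write 0, move →, go to p0
p0 | 0000[_]
After 8 steps: state p0, head at 4, tape 0000.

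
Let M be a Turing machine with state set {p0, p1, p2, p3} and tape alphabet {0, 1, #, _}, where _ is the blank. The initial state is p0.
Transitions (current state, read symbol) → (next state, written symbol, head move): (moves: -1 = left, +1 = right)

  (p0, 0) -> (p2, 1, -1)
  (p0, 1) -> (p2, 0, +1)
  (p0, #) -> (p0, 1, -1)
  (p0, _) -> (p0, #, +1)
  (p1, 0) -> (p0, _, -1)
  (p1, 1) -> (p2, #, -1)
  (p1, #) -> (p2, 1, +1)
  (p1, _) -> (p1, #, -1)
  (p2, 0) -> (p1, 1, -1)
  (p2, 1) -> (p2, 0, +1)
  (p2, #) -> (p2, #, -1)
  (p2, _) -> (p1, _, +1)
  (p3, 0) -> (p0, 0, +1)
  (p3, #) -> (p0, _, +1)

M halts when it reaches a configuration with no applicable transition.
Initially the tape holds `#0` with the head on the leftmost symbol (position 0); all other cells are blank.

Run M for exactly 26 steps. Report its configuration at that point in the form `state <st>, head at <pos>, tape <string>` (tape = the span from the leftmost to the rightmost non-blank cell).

state p0, head at -2, tape #1_#1##

state=p0 head=0 tape=___[#]0__   (p0,#)→(p0,1,-1)
state=p0 head=-1 tape=__[_]10__   (p0,_)→(p0,#,+1)
state=p0 head=0 tape=__#[1]0__   (p0,1)→(p2,0,+1)
state=p2 head=1 tape=__#0[0]__   (p2,0)→(p1,1,-1)
state=p1 head=0 tape=__#[0]1__   (p1,0)→(p0,_,-1)
state=p0 head=-1 tape=__[#]_1__   (p0,#)→(p0,1,-1)
state=p0 head=-2 tape=_[_]1_1__   (p0,_)→(p0,#,+1)
state=p0 head=-1 tape=_#[1]_1__   (p0,1)→(p2,0,+1)
state=p2 head=0 tape=_#0[_]1__   (p2,_)→(p1,_,+1)
state=p1 head=1 tape=_#0_[1]__   (p1,1)→(p2,#,-1)
state=p2 head=0 tape=_#0[_]#__   (p2,_)→(p1,_,+1)
state=p1 head=1 tape=_#0_[#]__   (p1,#)→(p2,1,+1)
state=p2 head=2 tape=_#0_1[_]_   (p2,_)→(p1,_,+1)
state=p1 head=3 tape=_#0_1_[_]   (p1,_)→(p1,#,-1)
state=p1 head=2 tape=_#0_1[_]#   (p1,_)→(p1,#,-1)
state=p1 head=1 tape=_#0_[1]##   (p1,1)→(p2,#,-1)
state=p2 head=0 tape=_#0[_]###   (p2,_)→(p1,_,+1)
state=p1 head=1 tape=_#0_[#]##   (p1,#)→(p2,1,+1)
state=p2 head=2 tape=_#0_1[#]#   (p2,#)→(p2,#,-1)
state=p2 head=1 tape=_#0_[1]##   (p2,1)→(p2,0,+1)
state=p2 head=2 tape=_#0_0[#]#   (p2,#)→(p2,#,-1)
state=p2 head=1 tape=_#0_[0]##   (p2,0)→(p1,1,-1)
state=p1 head=0 tape=_#0[_]1##   (p1,_)→(p1,#,-1)
state=p1 head=-1 tape=_#[0]#1##   (p1,0)→(p0,_,-1)
state=p0 head=-2 tape=_[#]_#1##   (p0,#)→(p0,1,-1)
state=p0 head=-3 tape=[_]1_#1##   (p0,_)→(p0,#,+1)
state=p0 head=-2 tape=#[1]_#1##
After 26 steps: state p0, head at -2, tape #1_#1##.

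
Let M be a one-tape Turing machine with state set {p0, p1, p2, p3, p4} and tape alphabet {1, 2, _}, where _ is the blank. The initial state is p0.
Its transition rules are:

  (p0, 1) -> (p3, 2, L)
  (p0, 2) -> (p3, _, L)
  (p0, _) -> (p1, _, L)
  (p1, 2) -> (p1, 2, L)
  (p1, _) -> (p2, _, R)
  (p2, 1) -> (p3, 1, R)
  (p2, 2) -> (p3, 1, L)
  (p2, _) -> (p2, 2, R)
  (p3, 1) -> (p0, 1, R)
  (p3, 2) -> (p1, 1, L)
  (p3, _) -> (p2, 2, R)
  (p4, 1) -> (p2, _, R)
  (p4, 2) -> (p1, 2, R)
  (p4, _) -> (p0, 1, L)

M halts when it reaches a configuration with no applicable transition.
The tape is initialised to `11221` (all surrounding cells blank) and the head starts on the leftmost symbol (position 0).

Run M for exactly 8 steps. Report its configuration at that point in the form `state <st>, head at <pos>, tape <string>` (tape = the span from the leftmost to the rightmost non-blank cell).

state p3, head at 0, tape 112221

p0 | __[1]1221   read 1 → write 2, move L, go to p3
p3 | _[_]21221   read _ → write 2, move R, go to p2
p2 | _2[2]1221   read 2 → write 1, move L, go to p3
p3 | _[2]11221   read 2 → write 1, move L, go to p1
p1 | [_]111221   read _ → write _, move R, go to p2
p2 | _[1]11221   read 1 → write 1, move R, go to p3
p3 | _1[1]1221   read 1 → write 1, move R, go to p0
p0 | _11[1]221   read 1 → write 2, move L, go to p3
p3 | _1[1]2221
After 8 steps: state p3, head at 0, tape 112221.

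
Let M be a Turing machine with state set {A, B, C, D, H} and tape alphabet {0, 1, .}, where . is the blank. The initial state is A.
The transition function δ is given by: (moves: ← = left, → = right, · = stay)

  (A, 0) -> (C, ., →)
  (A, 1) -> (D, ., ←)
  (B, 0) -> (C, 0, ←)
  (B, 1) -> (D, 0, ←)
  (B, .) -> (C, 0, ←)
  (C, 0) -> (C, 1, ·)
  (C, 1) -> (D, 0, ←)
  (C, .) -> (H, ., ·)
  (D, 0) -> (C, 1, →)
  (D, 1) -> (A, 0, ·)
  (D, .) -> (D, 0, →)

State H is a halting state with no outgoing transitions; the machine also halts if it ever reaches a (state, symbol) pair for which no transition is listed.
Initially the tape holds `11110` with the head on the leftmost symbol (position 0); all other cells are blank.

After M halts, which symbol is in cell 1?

0

state=A head=0 tape=.[1]1110.   (A,1)→(D,.,←)
state=D head=-1 tape=[.].1110.   (D,.)→(D,0,→)
state=D head=0 tape=0[.]1110.   (D,.)→(D,0,→)
state=D head=1 tape=00[1]110.   (D,1)→(A,0,·)
state=A head=1 tape=00[0]110.   (A,0)→(C,.,→)
state=C head=2 tape=00.[1]10.   (C,1)→(D,0,←)
state=D head=1 tape=00[.]010.   (D,.)→(D,0,→)
state=D head=2 tape=000[0]10.   (D,0)→(C,1,→)
state=C head=3 tape=0001[1]0.   (C,1)→(D,0,←)
state=D head=2 tape=000[1]00.   (D,1)→(A,0,·)
state=A head=2 tape=000[0]00.   (A,0)→(C,.,→)
state=C head=3 tape=000.[0]0.   (C,0)→(C,1,·)
state=C head=3 tape=000.[1]0.   (C,1)→(D,0,←)
state=D head=2 tape=000[.]00.   (D,.)→(D,0,→)
state=D head=3 tape=0000[0]0.   (D,0)→(C,1,→)
state=C head=4 tape=00001[0].   (C,0)→(C,1,·)
state=C head=4 tape=00001[1].   (C,1)→(D,0,←)
state=D head=3 tape=0000[1]0.   (D,1)→(A,0,·)
state=A head=3 tape=0000[0]0.   (A,0)→(C,.,→)
state=C head=4 tape=0000.[0].   (C,0)→(C,1,·)
state=C head=4 tape=0000.[1].   (C,1)→(D,0,←)
state=D head=3 tape=0000[.]0.   (D,.)→(D,0,→)
state=D head=4 tape=00000[0].   (D,0)→(C,1,→)
state=C head=5 tape=000001[.]   (C,.)→(H,.,·)
state=H head=5 tape=000001[.]
Cell 1 holds 0 when M halts.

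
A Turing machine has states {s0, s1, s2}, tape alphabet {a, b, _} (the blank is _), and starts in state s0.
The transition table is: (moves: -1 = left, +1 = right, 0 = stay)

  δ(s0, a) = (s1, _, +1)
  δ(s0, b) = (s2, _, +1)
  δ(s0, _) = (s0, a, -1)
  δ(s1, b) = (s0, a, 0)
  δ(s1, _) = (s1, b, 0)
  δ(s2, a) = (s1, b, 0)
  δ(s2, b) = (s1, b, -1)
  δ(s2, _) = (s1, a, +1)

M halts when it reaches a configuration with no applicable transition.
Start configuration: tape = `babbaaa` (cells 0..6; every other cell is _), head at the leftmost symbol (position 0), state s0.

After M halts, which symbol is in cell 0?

s0 | [b]abbaaa   read b → write _, move +1, go to s2
s2 | _[a]bbaaa   read a → write b, move 0, go to s1
s1 | _[b]bbaaa   read b → write a, move 0, go to s0
s0 | _[a]bbaaa   read a → write _, move +1, go to s1
s1 | __[b]baaa   read b → write a, move 0, go to s0
s0 | __[a]baaa   read a → write _, move +1, go to s1
s1 | ___[b]aaa   read b → write a, move 0, go to s0
s0 | ___[a]aaa   read a → write _, move +1, go to s1
s1 | ____[a]aa
Cell 0 holds _ when M halts.

_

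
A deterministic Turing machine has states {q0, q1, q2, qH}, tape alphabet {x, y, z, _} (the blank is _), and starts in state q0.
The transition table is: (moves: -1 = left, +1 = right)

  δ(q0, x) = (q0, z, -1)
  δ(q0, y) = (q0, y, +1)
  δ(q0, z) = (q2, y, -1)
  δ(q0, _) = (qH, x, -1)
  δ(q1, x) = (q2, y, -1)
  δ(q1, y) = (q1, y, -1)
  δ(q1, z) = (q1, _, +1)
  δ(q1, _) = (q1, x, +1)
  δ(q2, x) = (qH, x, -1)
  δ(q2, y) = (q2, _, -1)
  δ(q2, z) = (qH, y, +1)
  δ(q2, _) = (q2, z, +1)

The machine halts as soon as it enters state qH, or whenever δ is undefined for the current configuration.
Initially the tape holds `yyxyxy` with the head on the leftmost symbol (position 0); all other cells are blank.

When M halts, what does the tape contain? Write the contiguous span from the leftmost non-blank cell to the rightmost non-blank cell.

zzy_yxy

q0 | _[y]yxyxy   read y → write y, move +1, go to q0
q0 | _y[y]xyxy   read y → write y, move +1, go to q0
q0 | _yy[x]yxy   read x → write z, move -1, go to q0
q0 | _y[y]zyxy   read y → write y, move +1, go to q0
q0 | _yy[z]yxy   read z → write y, move -1, go to q2
q2 | _y[y]yyxy   read y → write _, move -1, go to q2
q2 | _[y]_yyxy   read y → write _, move -1, go to q2
q2 | [_]__yyxy   read _ → write z, move +1, go to q2
q2 | z[_]_yyxy   read _ → write z, move +1, go to q2
q2 | zz[_]yyxy   read _ → write z, move +1, go to q2
q2 | zzz[y]yxy   read y → write _, move -1, go to q2
q2 | zz[z]_yxy   read z → write y, move +1, go to qH
qH | zzy[_]yxy
The non-blank tape span at halt is zzy_yxy.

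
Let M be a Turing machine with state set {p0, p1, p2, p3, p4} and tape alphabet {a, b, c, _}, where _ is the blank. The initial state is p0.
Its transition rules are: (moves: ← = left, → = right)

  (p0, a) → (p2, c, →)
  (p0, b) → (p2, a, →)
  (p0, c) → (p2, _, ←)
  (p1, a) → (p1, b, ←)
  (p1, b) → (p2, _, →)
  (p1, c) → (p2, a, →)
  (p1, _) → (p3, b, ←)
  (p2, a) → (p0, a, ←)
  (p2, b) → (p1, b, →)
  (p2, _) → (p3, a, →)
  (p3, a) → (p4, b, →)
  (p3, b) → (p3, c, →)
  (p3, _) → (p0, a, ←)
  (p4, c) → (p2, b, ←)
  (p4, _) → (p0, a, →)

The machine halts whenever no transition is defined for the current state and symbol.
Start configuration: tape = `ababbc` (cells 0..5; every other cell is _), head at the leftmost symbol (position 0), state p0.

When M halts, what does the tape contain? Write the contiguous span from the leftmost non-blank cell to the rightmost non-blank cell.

c_ccba_a

state=p0 head=0 tape=[a]babbc__   (p0,a)→(p2,c,→)
state=p2 head=1 tape=c[b]abbc__   (p2,b)→(p1,b,→)
state=p1 head=2 tape=cb[a]bbc__   (p1,a)→(p1,b,←)
state=p1 head=1 tape=c[b]bbbc__   (p1,b)→(p2,_,→)
state=p2 head=2 tape=c_[b]bbc__   (p2,b)→(p1,b,→)
state=p1 head=3 tape=c_b[b]bc__   (p1,b)→(p2,_,→)
state=p2 head=4 tape=c_b_[b]c__   (p2,b)→(p1,b,→)
state=p1 head=5 tape=c_b_b[c]__   (p1,c)→(p2,a,→)
state=p2 head=6 tape=c_b_ba[_]_   (p2,_)→(p3,a,→)
state=p3 head=7 tape=c_b_baa[_]   (p3,_)→(p0,a,←)
state=p0 head=6 tape=c_b_ba[a]a   (p0,a)→(p2,c,→)
state=p2 head=7 tape=c_b_bac[a]   (p2,a)→(p0,a,←)
state=p0 head=6 tape=c_b_ba[c]a   (p0,c)→(p2,_,←)
state=p2 head=5 tape=c_b_b[a]_a   (p2,a)→(p0,a,←)
state=p0 head=4 tape=c_b_[b]a_a   (p0,b)→(p2,a,→)
state=p2 head=5 tape=c_b_a[a]_a   (p2,a)→(p0,a,←)
state=p0 head=4 tape=c_b_[a]a_a   (p0,a)→(p2,c,→)
state=p2 head=5 tape=c_b_c[a]_a   (p2,a)→(p0,a,←)
state=p0 head=4 tape=c_b_[c]a_a   (p0,c)→(p2,_,←)
state=p2 head=3 tape=c_b[_]_a_a   (p2,_)→(p3,a,→)
state=p3 head=4 tape=c_ba[_]a_a   (p3,_)→(p0,a,←)
state=p0 head=3 tape=c_b[a]aa_a   (p0,a)→(p2,c,→)
state=p2 head=4 tape=c_bc[a]a_a   (p2,a)→(p0,a,←)
state=p0 head=3 tape=c_b[c]aa_a   (p0,c)→(p2,_,←)
state=p2 head=2 tape=c_[b]_aa_a   (p2,b)→(p1,b,→)
state=p1 head=3 tape=c_b[_]aa_a   (p1,_)→(p3,b,←)
state=p3 head=2 tape=c_[b]baa_a   (p3,b)→(p3,c,→)
state=p3 head=3 tape=c_c[b]aa_a   (p3,b)→(p3,c,→)
state=p3 head=4 tape=c_cc[a]a_a   (p3,a)→(p4,b,→)
state=p4 head=5 tape=c_ccb[a]_a
The non-blank tape span at halt is c_ccba_a.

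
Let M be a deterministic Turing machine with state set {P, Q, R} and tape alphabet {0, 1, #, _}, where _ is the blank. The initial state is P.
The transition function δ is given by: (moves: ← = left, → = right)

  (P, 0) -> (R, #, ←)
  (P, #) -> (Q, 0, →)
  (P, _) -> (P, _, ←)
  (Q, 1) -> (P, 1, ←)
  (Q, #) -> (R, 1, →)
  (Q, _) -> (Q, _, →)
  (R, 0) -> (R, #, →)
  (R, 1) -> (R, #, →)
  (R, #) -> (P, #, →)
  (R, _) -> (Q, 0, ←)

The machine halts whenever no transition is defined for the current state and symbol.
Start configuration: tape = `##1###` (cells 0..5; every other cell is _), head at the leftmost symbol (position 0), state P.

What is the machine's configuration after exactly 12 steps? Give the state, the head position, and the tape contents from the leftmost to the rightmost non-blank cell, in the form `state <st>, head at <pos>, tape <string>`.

state P, head at 4, tape 01##010

state=P head=0 tape=[#]#1###_   (P,#)→(Q,0,→)
state=Q head=1 tape=0[#]1###_   (Q,#)→(R,1,→)
state=R head=2 tape=01[1]###_   (R,1)→(R,#,→)
state=R head=3 tape=01#[#]##_   (R,#)→(P,#,→)
state=P head=4 tape=01##[#]#_   (P,#)→(Q,0,→)
state=Q head=5 tape=01##0[#]_   (Q,#)→(R,1,→)
state=R head=6 tape=01##01[_]   (R,_)→(Q,0,←)
state=Q head=5 tape=01##0[1]0   (Q,1)→(P,1,←)
state=P head=4 tape=01##[0]10   (P,0)→(R,#,←)
state=R head=3 tape=01#[#]#10   (R,#)→(P,#,→)
state=P head=4 tape=01##[#]10   (P,#)→(Q,0,→)
state=Q head=5 tape=01##0[1]0   (Q,1)→(P,1,←)
state=P head=4 tape=01##[0]10
After 12 steps: state P, head at 4, tape 01##010.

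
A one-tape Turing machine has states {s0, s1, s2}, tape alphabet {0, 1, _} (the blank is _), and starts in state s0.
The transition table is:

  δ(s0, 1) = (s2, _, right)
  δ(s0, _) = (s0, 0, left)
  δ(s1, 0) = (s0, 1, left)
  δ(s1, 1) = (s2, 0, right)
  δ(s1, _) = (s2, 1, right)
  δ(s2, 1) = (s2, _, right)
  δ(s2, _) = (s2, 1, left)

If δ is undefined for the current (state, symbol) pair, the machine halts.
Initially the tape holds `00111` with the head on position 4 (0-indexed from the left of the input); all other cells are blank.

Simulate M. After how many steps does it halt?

state=s0 head=4 tape=0011[1]___   (s0,1)→(s2,_,right)
state=s2 head=5 tape=0011_[_]__   (s2,_)→(s2,1,left)
state=s2 head=4 tape=0011[_]1__   (s2,_)→(s2,1,left)
state=s2 head=3 tape=001[1]11__   (s2,1)→(s2,_,right)
state=s2 head=4 tape=001_[1]1__   (s2,1)→(s2,_,right)
state=s2 head=5 tape=001__[1]__   (s2,1)→(s2,_,right)
state=s2 head=6 tape=001___[_]_   (s2,_)→(s2,1,left)
state=s2 head=5 tape=001__[_]1_   (s2,_)→(s2,1,left)
state=s2 head=4 tape=001_[_]11_   (s2,_)→(s2,1,left)
state=s2 head=3 tape=001[_]111_   (s2,_)→(s2,1,left)
state=s2 head=2 tape=00[1]1111_   (s2,1)→(s2,_,right)
state=s2 head=3 tape=00_[1]111_   (s2,1)→(s2,_,right)
state=s2 head=4 tape=00__[1]11_   (s2,1)→(s2,_,right)
state=s2 head=5 tape=00___[1]1_   (s2,1)→(s2,_,right)
state=s2 head=6 tape=00____[1]_   (s2,1)→(s2,_,right)
state=s2 head=7 tape=00_____[_]   (s2,_)→(s2,1,left)
state=s2 head=6 tape=00____[_]1   (s2,_)→(s2,1,left)
state=s2 head=5 tape=00___[_]11   (s2,_)→(s2,1,left)
state=s2 head=4 tape=00__[_]111   (s2,_)→(s2,1,left)
state=s2 head=3 tape=00_[_]1111   (s2,_)→(s2,1,left)
state=s2 head=2 tape=00[_]11111   (s2,_)→(s2,1,left)
state=s2 head=1 tape=0[0]111111
M halts after 21 transitions.

21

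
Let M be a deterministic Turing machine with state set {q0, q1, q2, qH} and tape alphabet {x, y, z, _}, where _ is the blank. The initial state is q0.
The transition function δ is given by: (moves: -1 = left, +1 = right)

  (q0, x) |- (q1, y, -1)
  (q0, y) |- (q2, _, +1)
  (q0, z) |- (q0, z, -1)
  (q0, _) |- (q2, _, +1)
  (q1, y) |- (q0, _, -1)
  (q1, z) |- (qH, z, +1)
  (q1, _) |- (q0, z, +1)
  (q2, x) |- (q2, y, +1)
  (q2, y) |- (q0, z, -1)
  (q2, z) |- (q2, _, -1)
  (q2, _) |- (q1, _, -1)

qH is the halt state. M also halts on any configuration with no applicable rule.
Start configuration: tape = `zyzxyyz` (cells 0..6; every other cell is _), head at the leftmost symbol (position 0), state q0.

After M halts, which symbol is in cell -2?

q0 | __[z]yzxyyz   read z → write z, move -1, go to q0
q0 | _[_]zyzxyyz   read _ → write _, move +1, go to q2
q2 | __[z]yzxyyz   read z → write _, move -1, go to q2
q2 | _[_]_yzxyyz   read _ → write _, move -1, go to q1
q1 | [_]__yzxyyz   read _ → write z, move +1, go to q0
q0 | z[_]_yzxyyz   read _ → write _, move +1, go to q2
q2 | z_[_]yzxyyz   read _ → write _, move -1, go to q1
q1 | z[_]_yzxyyz   read _ → write z, move +1, go to q0
q0 | zz[_]yzxyyz   read _ → write _, move +1, go to q2
q2 | zz_[y]zxyyz   read y → write z, move -1, go to q0
q0 | zz[_]zzxyyz   read _ → write _, move +1, go to q2
q2 | zz_[z]zxyyz   read z → write _, move -1, go to q2
q2 | zz[_]_zxyyz   read _ → write _, move -1, go to q1
q1 | z[z]__zxyyz   read z → write z, move +1, go to qH
qH | zz[_]_zxyyz
Cell -2 holds z when M halts.

z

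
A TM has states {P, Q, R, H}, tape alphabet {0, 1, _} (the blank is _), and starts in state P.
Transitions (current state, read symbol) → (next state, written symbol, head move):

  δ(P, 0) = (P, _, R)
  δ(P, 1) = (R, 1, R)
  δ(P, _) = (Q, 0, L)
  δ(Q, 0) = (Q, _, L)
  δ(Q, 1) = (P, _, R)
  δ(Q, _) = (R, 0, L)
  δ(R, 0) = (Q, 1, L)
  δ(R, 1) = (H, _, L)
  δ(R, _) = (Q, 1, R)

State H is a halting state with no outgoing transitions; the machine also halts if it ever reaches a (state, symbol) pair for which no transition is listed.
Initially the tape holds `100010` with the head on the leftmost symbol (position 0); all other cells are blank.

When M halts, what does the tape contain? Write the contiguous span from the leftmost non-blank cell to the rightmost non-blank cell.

1_0

P | [1]00010   read 1 → write 1, move R, go to R
R | 1[0]0010   read 0 → write 1, move L, go to Q
Q | [1]10010   read 1 → write _, move R, go to P
P | _[1]0010   read 1 → write 1, move R, go to R
R | _1[0]010   read 0 → write 1, move L, go to Q
Q | _[1]1010   read 1 → write _, move R, go to P
P | __[1]010   read 1 → write 1, move R, go to R
R | __1[0]10   read 0 → write 1, move L, go to Q
Q | __[1]110   read 1 → write _, move R, go to P
P | ___[1]10   read 1 → write 1, move R, go to R
R | ___1[1]0   read 1 → write _, move L, go to H
H | ___[1]_0
The non-blank tape span at halt is 1_0.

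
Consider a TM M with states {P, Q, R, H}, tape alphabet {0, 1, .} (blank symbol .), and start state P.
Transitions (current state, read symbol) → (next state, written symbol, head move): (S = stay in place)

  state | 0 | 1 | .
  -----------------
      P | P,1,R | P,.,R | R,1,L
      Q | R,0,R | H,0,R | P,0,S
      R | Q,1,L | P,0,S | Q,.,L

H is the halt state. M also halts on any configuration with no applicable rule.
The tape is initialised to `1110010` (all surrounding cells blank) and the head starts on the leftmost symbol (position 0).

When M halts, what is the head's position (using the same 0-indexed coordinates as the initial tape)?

7

state=P head=0 tape=[1]110010..   (P,1)→(P,.,R)
state=P head=1 tape=.[1]10010..   (P,1)→(P,.,R)
state=P head=2 tape=..[1]0010..   (P,1)→(P,.,R)
state=P head=3 tape=...[0]010..   (P,0)→(P,1,R)
state=P head=4 tape=...1[0]10..   (P,0)→(P,1,R)
state=P head=5 tape=...11[1]0..   (P,1)→(P,.,R)
state=P head=6 tape=...11.[0]..   (P,0)→(P,1,R)
state=P head=7 tape=...11.1[.].   (P,.)→(R,1,L)
state=R head=6 tape=...11.[1]1.   (R,1)→(P,0,S)
state=P head=6 tape=...11.[0]1.   (P,0)→(P,1,R)
state=P head=7 tape=...11.1[1].   (P,1)→(P,.,R)
state=P head=8 tape=...11.1.[.]   (P,.)→(R,1,L)
state=R head=7 tape=...11.1[.]1   (R,.)→(Q,.,L)
state=Q head=6 tape=...11.[1].1   (Q,1)→(H,0,R)
state=H head=7 tape=...11.0[.]1
At halt the head is at cell 7.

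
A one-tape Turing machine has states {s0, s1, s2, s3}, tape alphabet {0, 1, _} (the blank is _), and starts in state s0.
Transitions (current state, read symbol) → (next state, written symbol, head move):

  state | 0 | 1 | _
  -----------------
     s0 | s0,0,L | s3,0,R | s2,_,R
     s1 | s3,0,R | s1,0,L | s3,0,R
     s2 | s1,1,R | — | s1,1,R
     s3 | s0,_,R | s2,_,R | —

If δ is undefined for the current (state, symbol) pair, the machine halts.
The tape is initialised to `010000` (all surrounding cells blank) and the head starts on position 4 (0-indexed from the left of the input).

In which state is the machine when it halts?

s3

state=s0 head=4 tape=0100[0]0____   (s0,0)→(s0,0,L)
state=s0 head=3 tape=010[0]00____   (s0,0)→(s0,0,L)
state=s0 head=2 tape=01[0]000____   (s0,0)→(s0,0,L)
state=s0 head=1 tape=0[1]0000____   (s0,1)→(s3,0,R)
state=s3 head=2 tape=00[0]000____   (s3,0)→(s0,_,R)
state=s0 head=3 tape=00_[0]00____   (s0,0)→(s0,0,L)
state=s0 head=2 tape=00[_]000____   (s0,_)→(s2,_,R)
state=s2 head=3 tape=00_[0]00____   (s2,0)→(s1,1,R)
state=s1 head=4 tape=00_1[0]0____   (s1,0)→(s3,0,R)
state=s3 head=5 tape=00_10[0]____   (s3,0)→(s0,_,R)
state=s0 head=6 tape=00_10_[_]___   (s0,_)→(s2,_,R)
state=s2 head=7 tape=00_10__[_]__   (s2,_)→(s1,1,R)
state=s1 head=8 tape=00_10__1[_]_   (s1,_)→(s3,0,R)
state=s3 head=9 tape=00_10__10[_]
No transition is defined for (s3, _); M halts in state s3.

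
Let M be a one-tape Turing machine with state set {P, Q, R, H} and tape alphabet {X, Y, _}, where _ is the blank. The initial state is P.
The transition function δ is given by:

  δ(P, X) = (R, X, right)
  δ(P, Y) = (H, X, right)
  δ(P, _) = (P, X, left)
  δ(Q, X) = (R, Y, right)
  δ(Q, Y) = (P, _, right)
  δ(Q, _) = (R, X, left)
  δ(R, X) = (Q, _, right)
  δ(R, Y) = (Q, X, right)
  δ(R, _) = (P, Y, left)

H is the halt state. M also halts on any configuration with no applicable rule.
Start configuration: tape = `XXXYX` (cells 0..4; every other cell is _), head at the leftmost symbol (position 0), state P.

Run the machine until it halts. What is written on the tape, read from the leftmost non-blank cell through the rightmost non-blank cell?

X_YXXY

P | [X]XXYX_   read X → write X, move right, go to R
R | X[X]XYX_   read X → write _, move right, go to Q
Q | X_[X]YX_   read X → write Y, move right, go to R
R | X_Y[Y]X_   read Y → write X, move right, go to Q
Q | X_YX[X]_   read X → write Y, move right, go to R
R | X_YXY[_]   read _ → write Y, move left, go to P
P | X_YX[Y]Y   read Y → write X, move right, go to H
H | X_YXX[Y]
The non-blank tape span at halt is X_YXXY.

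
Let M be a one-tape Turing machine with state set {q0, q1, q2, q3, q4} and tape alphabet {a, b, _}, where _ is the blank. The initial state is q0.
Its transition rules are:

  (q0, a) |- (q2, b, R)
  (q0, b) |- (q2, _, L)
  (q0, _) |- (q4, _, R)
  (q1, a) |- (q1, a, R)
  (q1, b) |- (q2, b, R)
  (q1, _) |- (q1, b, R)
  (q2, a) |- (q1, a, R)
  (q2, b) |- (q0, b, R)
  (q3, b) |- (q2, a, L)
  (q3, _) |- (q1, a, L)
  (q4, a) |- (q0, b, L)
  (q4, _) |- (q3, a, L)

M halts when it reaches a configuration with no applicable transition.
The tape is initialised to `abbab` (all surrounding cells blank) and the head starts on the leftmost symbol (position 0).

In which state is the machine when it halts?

state=q0 head=0 tape=[a]bbab   (q0,a)→(q2,b,R)
state=q2 head=1 tape=b[b]bab   (q2,b)→(q0,b,R)
state=q0 head=2 tape=bb[b]ab   (q0,b)→(q2,_,L)
state=q2 head=1 tape=b[b]_ab   (q2,b)→(q0,b,R)
state=q0 head=2 tape=bb[_]ab   (q0,_)→(q4,_,R)
state=q4 head=3 tape=bb_[a]b   (q4,a)→(q0,b,L)
state=q0 head=2 tape=bb[_]bb   (q0,_)→(q4,_,R)
state=q4 head=3 tape=bb_[b]b
No transition is defined for (q4, b); M halts in state q4.

q4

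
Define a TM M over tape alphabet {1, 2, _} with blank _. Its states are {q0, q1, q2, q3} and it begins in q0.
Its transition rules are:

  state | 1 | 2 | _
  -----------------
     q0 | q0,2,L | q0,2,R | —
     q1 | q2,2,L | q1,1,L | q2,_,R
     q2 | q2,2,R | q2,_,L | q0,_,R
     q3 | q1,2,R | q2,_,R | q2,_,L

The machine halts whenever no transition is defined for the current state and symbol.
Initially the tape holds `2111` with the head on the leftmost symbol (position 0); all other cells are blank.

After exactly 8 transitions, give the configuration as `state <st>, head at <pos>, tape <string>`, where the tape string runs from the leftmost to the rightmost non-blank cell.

state q0, head at 2, tape 2222

state=q0 head=0 tape=[2]111   (q0,2)→(q0,2,R)
state=q0 head=1 tape=2[1]11   (q0,1)→(q0,2,L)
state=q0 head=0 tape=[2]211   (q0,2)→(q0,2,R)
state=q0 head=1 tape=2[2]11   (q0,2)→(q0,2,R)
state=q0 head=2 tape=22[1]1   (q0,1)→(q0,2,L)
state=q0 head=1 tape=2[2]21   (q0,2)→(q0,2,R)
state=q0 head=2 tape=22[2]1   (q0,2)→(q0,2,R)
state=q0 head=3 tape=222[1]   (q0,1)→(q0,2,L)
state=q0 head=2 tape=22[2]2
After 8 steps: state q0, head at 2, tape 2222.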